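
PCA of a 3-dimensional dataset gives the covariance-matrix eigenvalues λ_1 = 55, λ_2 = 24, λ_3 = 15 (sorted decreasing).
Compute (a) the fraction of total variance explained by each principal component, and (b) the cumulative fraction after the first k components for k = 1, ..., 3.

Step 1 — total variance = trace(Sigma) = Σ λ_i = 55 + 24 + 15 = 94.

Step 2 — fraction explained by component i = λ_i / Σ λ:
  PC1: 55/94 = 0.5851
  PC2: 24/94 = 0.2553
  PC3: 15/94 = 0.1596

Step 3 — cumulative fraction after k components = (λ_1 + ... + λ_k) / Σ λ:
  k = 1: 55/94 = 0.5851
  k = 2: (55 + 24)/94 = 79/94 = 0.8404
  k = 3: (55 + 24 + 15)/94 = 94/94 = 1

Summary (fraction, with percent):

explained: PC1 0.5851 (58.51%), PC2 0.2553 (25.53%), PC3 0.1596 (15.96%);  cumulative: 0.5851, 0.8404, 1


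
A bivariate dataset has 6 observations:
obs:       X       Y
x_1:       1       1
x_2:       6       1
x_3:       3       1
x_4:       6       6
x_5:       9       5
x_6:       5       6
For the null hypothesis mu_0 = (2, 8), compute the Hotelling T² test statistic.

Step 1 — sample mean vector:
  mean(X) = (1 + 6 + 3 + 6 + 9 + 5) / 6 = 30/6 = 5
  mean(Y) = (1 + 1 + 1 + 6 + 5 + 6) / 6 = 20/6 = 3.3333
  x̄ = (5, 3.3333),  deviation x̄ - mu_0 = (5, 3.3333) - (2, 8) = (3, -4.6667).

Step 2 — sample covariance matrix, S[i,j] = (1/(n-1)) · Σ_k (x_{k,i} - mean_i) · (x_{k,j} - mean_j), divisor n-1 = 5:
  S[X,X] = ((-4)·(-4) + (1)·(1) + (-2)·(-2) + (1)·(1) + (4)·(4) + (0)·(0)) / 5 = 38/5 = 7.6
  S[X,Y] = ((-4)·(-2.3333) + (1)·(-2.3333) + (-2)·(-2.3333) + (1)·(2.6667) + (4)·(1.6667) + (0)·(2.6667)) / 5 = 21/5 = 4.2
  S[Y,Y] = ((-2.3333)·(-2.3333) + (-2.3333)·(-2.3333) + (-2.3333)·(-2.3333) + (2.6667)·(2.6667) + (1.6667)·(1.6667) + (2.6667)·(2.6667)) / 5 = 33.3333/5 = 6.6667
  S = [[7.6, 4.2],
 [4.2, 6.6667]].

Step 3 — invert S. det(S) = 7.6·6.6667 - (4.2)² = 33.0267.
  S^{-1} = (1/det) · [[d, -b], [-b, a]] = [[0.2019, -0.1272],
 [-0.1272, 0.2301]].

Step 4 — quadratic form (x̄ - mu_0)^T · S^{-1} · (x̄ - mu_0):
  S^{-1} · (x̄ - mu_0) = (1.199, -1.4554),
  (x̄ - mu_0)^T · [...] = (3)·(1.199) + (-4.6667)·(-1.4554) = 10.3889.

Step 5 — scale by n: T² = 6 · 10.3889 = 62.3335.

T² ≈ 62.3335


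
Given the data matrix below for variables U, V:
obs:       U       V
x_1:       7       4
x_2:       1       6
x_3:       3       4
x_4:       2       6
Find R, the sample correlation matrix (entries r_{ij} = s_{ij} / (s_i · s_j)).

Step 1 — column means:
  mean(U) = (7 + 1 + 3 + 2) / 4 = 13/4 = 3.25
  mean(V) = (4 + 6 + 4 + 6) / 4 = 20/4 = 5

Step 2 — sample variances and covariances s[i,j] = (1/(n-1)) · Σ_k (x_{k,i} - mean_i) · (x_{k,j} - mean_j), with n-1 = 3:
  s[U,U] = ((3.75)·(3.75) + (-2.25)·(-2.25) + (-0.25)·(-0.25) + (-1.25)·(-1.25)) / 3 = 20.75/3 = 6.9167
  s[U,V] = ((3.75)·(-1) + (-2.25)·(1) + (-0.25)·(-1) + (-1.25)·(1)) / 3 = -7/3 = -2.3333
  s[V,V] = ((-1)·(-1) + (1)·(1) + (-1)·(-1) + (1)·(1)) / 3 = 4/3 = 1.3333
  Sample standard deviations s_i = √(s[i,i]):
  s(U) = √(6.9167) = 2.63
  s(V) = √(1.3333) = 1.1547

Step 3 — r_{ij} = s_{ij} / (s_i · s_j):
  r[U,U] = 1 (diagonal).
  r[U,V] = -2.3333 / (2.63 · 1.1547) = -2.3333 / 3.0368 = -0.7683
  r[V,V] = 1 (diagonal).

R is symmetric with unit diagonal. Assembling:

R = [[1, -0.7683],
 [-0.7683, 1]]


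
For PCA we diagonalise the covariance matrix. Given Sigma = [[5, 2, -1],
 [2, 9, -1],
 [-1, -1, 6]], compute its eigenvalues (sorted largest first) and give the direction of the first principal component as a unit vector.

Step 1 — characteristic polynomial p(λ) = det(λI - Sigma) = λ³ - tr·λ² + c_1·λ - det, where tr = trace, c_1 = sum of the principal 2×2 minors, det = det(Sigma):
  tr = 5 + 9 + 6 = 20,
  c_1 = (5·9 - (2)²) + (5·6 - (-1)²) + (9·6 - (-1)²) = 41 + 29 + 53 = 123,
  det = 5·(9·6 - (-1)²) - (2)·((2)·6 - (-1)·(-1)) + (-1)·((2)·(-1) - 9·(-1)) = 5·(53) - (2)·(11) + (-1)·(7) = 236.
  So p(λ) = λ³ - 20λ² + 123λ - 236.
Step 2 — look for an integer root (rational root theorem: any rational root is an integer divisor of 236). Testing λ = 4:
  p(4) = 64 - 320 + 492 - 236 = 0  ✓
  Dividing out (λ - 4): p(λ) = (λ - 4)(λ² - 16λ + 59).
Step 3 — remaining eigenvalues from the quadratic λ² - 16λ + 59 = 0:
  Δ = 16² - 4·59 = 256 - 236 = 20,  λ = (16 ± √20)/2 = (16 ± 4.4721)/2 ≈ 10.2361 or 5.7639.
  Sorted: λ_1 = 10.2361,  λ_2 = 5.7639,  λ_3 = 4  (check: sum = 20 = tr ✓).

Step 4 — unit eigenvector for λ_1 ≈ 10.2361: v spans the null space of (Sigma - λ_1 I), whose rows are
  r_1 = (-5.2361, 2, -1),  r_2 = (2, -1.2361, -1),  r_3 = (-1, -1, -4.2361).
  v is orthogonal to every row, so take v ∝ r_1 × r_2 = ((2)·(-1) - (-1)·(-1.2361), (-1)·(2) - (-5.2361)·(-1), (-5.2361)·(-1.2361) - (2)·(2)) ≈ (-3.2361, -7.2361, 2.4721).
  Rescale (multiply by -1 so the first nonzero entry is positive): u = (3.2361, 7.2361, -2.4721).
  ||u|| = √((3.2361)² + (7.2361)² + (-2.4721)²) = √(68.9443) ≈ 8.3033,  v_1 = u/||u|| ≈ (0.3897, 0.8715, -0.2977) (||v_1|| = 1).

λ_1 = 10.2361,  λ_2 = 5.7639,  λ_3 = 4;  v_1 ≈ (0.3897, 0.8715, -0.2977)


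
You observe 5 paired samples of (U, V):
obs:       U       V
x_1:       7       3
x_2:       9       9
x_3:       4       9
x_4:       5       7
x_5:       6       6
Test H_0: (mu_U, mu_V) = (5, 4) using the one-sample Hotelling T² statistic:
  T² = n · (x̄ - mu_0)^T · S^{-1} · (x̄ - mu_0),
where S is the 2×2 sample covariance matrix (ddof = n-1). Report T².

Step 1 — sample mean vector:
  mean(U) = (7 + 9 + 4 + 5 + 6) / 5 = 31/5 = 6.2
  mean(V) = (3 + 9 + 9 + 7 + 6) / 5 = 34/5 = 6.8
  x̄ = (6.2, 6.8),  deviation x̄ - mu_0 = (6.2, 6.8) - (5, 4) = (1.2, 2.8).

Step 2 — sample covariance matrix, S[i,j] = (1/(n-1)) · Σ_k (x_{k,i} - mean_i) · (x_{k,j} - mean_j), divisor n-1 = 4:
  S[U,U] = ((0.8)·(0.8) + (2.8)·(2.8) + (-2.2)·(-2.2) + (-1.2)·(-1.2) + (-0.2)·(-0.2)) / 4 = 14.8/4 = 3.7
  S[U,V] = ((0.8)·(-3.8) + (2.8)·(2.2) + (-2.2)·(2.2) + (-1.2)·(0.2) + (-0.2)·(-0.8)) / 4 = -1.8/4 = -0.45
  S[V,V] = ((-3.8)·(-3.8) + (2.2)·(2.2) + (2.2)·(2.2) + (0.2)·(0.2) + (-0.8)·(-0.8)) / 4 = 24.8/4 = 6.2
  S = [[3.7, -0.45],
 [-0.45, 6.2]].

Step 3 — invert S. det(S) = 3.7·6.2 - (-0.45)² = 22.7375.
  S^{-1} = (1/det) · [[d, -b], [-b, a]] = [[0.2727, 0.0198],
 [0.0198, 0.1627]].

Step 4 — quadratic form (x̄ - mu_0)^T · S^{-1} · (x̄ - mu_0):
  S^{-1} · (x̄ - mu_0) = (0.3826, 0.4794),
  (x̄ - mu_0)^T · [...] = (1.2)·(0.3826) + (2.8)·(0.4794) = 1.8014.

Step 5 — scale by n: T² = 5 · 1.8014 = 9.0071.

T² ≈ 9.0071


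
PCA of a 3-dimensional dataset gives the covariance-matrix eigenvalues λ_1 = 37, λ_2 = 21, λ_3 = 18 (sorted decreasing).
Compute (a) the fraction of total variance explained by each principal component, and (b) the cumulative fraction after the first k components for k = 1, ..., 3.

Step 1 — total variance = trace(Sigma) = Σ λ_i = 37 + 21 + 18 = 76.

Step 2 — fraction explained by component i = λ_i / Σ λ:
  PC1: 37/76 = 0.4868
  PC2: 21/76 = 0.2763
  PC3: 18/76 = 0.2368

Step 3 — cumulative fraction after k components = (λ_1 + ... + λ_k) / Σ λ:
  k = 1: 37/76 = 0.4868
  k = 2: (37 + 21)/76 = 58/76 = 0.7632
  k = 3: (37 + 21 + 18)/76 = 76/76 = 1

Summary (fraction, with percent):

explained: PC1 0.4868 (48.68%), PC2 0.2763 (27.63%), PC3 0.2368 (23.68%);  cumulative: 0.4868, 0.7632, 1


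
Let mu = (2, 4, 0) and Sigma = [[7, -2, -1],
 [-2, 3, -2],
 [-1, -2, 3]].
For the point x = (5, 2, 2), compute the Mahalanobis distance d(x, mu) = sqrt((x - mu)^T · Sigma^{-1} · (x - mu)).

Step 1 — centre the observation: (x - mu) = (3, -2, 2).

Step 2 — invert Sigma (cofactor / det for 3×3, or solve directly):
  Sigma^{-1} = [[0.4167, 0.6667, 0.5833],
 [0.6667, 1.6667, 1.3333],
 [0.5833, 1.3333, 1.4167]].

Step 3 — form the quadratic (x - mu)^T · Sigma^{-1} · (x - mu):
  Sigma^{-1} · (x - mu) = (1.0833, 1.3333, 1.9167).
  (x - mu)^T · [Sigma^{-1} · (x - mu)] = (3)·(1.0833) + (-2)·(1.3333) + (2)·(1.9167) = 4.4167.

Step 4 — take square root: d = √(4.4167) ≈ 2.1016.

d(x, mu) = √(4.4167) ≈ 2.1016


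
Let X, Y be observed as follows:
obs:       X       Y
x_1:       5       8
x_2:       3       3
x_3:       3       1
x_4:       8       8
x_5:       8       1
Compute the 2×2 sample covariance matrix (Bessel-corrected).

Step 1 — column means:
  mean(X) = (5 + 3 + 3 + 8 + 8) / 5 = 27/5 = 5.4
  mean(Y) = (8 + 3 + 1 + 8 + 1) / 5 = 21/5 = 4.2

Step 2 — sample covariance S[i,j] = (1/(n-1)) · Σ_k (x_{k,i} - mean_i) · (x_{k,j} - mean_j), with n-1 = 4.
  S[X,X] = ((-0.4)·(-0.4) + (-2.4)·(-2.4) + (-2.4)·(-2.4) + (2.6)·(2.6) + (2.6)·(2.6)) / 4 = 25.2/4 = 6.3
  S[X,Y] = ((-0.4)·(3.8) + (-2.4)·(-1.2) + (-2.4)·(-3.2) + (2.6)·(3.8) + (2.6)·(-3.2)) / 4 = 10.6/4 = 2.65
  S[Y,Y] = ((3.8)·(3.8) + (-1.2)·(-1.2) + (-3.2)·(-3.2) + (3.8)·(3.8) + (-3.2)·(-3.2)) / 4 = 50.8/4 = 12.7

S is symmetric (S[j,i] = S[i,j]). Assembling:

S = [[6.3, 2.65],
 [2.65, 12.7]]


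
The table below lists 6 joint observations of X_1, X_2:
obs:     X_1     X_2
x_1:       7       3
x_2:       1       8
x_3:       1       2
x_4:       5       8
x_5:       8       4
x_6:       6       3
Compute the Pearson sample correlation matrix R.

Step 1 — column means:
  mean(X_1) = (7 + 1 + 1 + 5 + 8 + 6) / 6 = 28/6 = 4.6667
  mean(X_2) = (3 + 8 + 2 + 8 + 4 + 3) / 6 = 28/6 = 4.6667

Step 2 — sample variances and covariances s[i,j] = (1/(n-1)) · Σ_k (x_{k,i} - mean_i) · (x_{k,j} - mean_j), with n-1 = 5:
  s[X_1,X_1] = ((2.3333)·(2.3333) + (-3.6667)·(-3.6667) + (-3.6667)·(-3.6667) + (0.3333)·(0.3333) + (3.3333)·(3.3333) + (1.3333)·(1.3333)) / 5 = 45.3333/5 = 9.0667
  s[X_1,X_2] = ((2.3333)·(-1.6667) + (-3.6667)·(3.3333) + (-3.6667)·(-2.6667) + (0.3333)·(3.3333) + (3.3333)·(-0.6667) + (1.3333)·(-1.6667)) / 5 = -9.6667/5 = -1.9333
  s[X_2,X_2] = ((-1.6667)·(-1.6667) + (3.3333)·(3.3333) + (-2.6667)·(-2.6667) + (3.3333)·(3.3333) + (-0.6667)·(-0.6667) + (-1.6667)·(-1.6667)) / 5 = 35.3333/5 = 7.0667
  Sample standard deviations s_i = √(s[i,i]):
  s(X_1) = √(9.0667) = 3.0111
  s(X_2) = √(7.0667) = 2.6583

Step 3 — r_{ij} = s_{ij} / (s_i · s_j):
  r[X_1,X_1] = 1 (diagonal).
  r[X_1,X_2] = -1.9333 / (3.0111 · 2.6583) = -1.9333 / 8.0044 = -0.2415
  r[X_2,X_2] = 1 (diagonal).

R is symmetric with unit diagonal. Assembling:

R = [[1, -0.2415],
 [-0.2415, 1]]


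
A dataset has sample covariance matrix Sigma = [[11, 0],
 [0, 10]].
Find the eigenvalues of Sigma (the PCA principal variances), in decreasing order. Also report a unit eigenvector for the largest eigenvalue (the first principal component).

Step 1 — characteristic polynomial of 2×2 Sigma:
  det(Sigma - λI) = λ² - trace · λ + det = 0.
  trace = 11 + 10 = 21, det = 11·10 - (0)² = 110.
Step 2 — discriminant:
  Δ = trace² - 4·det = 441 - 440 = 1.
Step 3 — eigenvalues:
  λ = (trace ± √Δ)/2 = (21 ± 1)/2,
  λ_1 = 11,  λ_2 = 10.

Step 4 — unit eigenvector for λ_1: Sigma is diagonal, so its eigenvectors are the coordinate axes. λ_1 = 11 is the diagonal entry on the first coordinate axis, hence
  v_1 = (1, 0) (||v_1|| = 1).

λ_1 = 11,  λ_2 = 10;  v_1 ≈ (1, 0)


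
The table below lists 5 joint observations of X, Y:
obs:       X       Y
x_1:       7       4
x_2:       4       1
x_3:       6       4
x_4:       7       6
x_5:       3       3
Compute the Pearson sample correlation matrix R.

Step 1 — column means:
  mean(X) = (7 + 4 + 6 + 7 + 3) / 5 = 27/5 = 5.4
  mean(Y) = (4 + 1 + 4 + 6 + 3) / 5 = 18/5 = 3.6

Step 2 — sample variances and covariances s[i,j] = (1/(n-1)) · Σ_k (x_{k,i} - mean_i) · (x_{k,j} - mean_j), with n-1 = 4:
  s[X,X] = ((1.6)·(1.6) + (-1.4)·(-1.4) + (0.6)·(0.6) + (1.6)·(1.6) + (-2.4)·(-2.4)) / 4 = 13.2/4 = 3.3
  s[X,Y] = ((1.6)·(0.4) + (-1.4)·(-2.6) + (0.6)·(0.4) + (1.6)·(2.4) + (-2.4)·(-0.6)) / 4 = 9.8/4 = 2.45
  s[Y,Y] = ((0.4)·(0.4) + (-2.6)·(-2.6) + (0.4)·(0.4) + (2.4)·(2.4) + (-0.6)·(-0.6)) / 4 = 13.2/4 = 3.3
  Sample standard deviations s_i = √(s[i,i]):
  s(X) = √(3.3) = 1.8166
  s(Y) = √(3.3) = 1.8166

Step 3 — r_{ij} = s_{ij} / (s_i · s_j):
  r[X,X] = 1 (diagonal).
  r[X,Y] = 2.45 / (1.8166 · 1.8166) = 2.45 / 3.3 = 0.7424
  r[Y,Y] = 1 (diagonal).

R is symmetric with unit diagonal. Assembling:

R = [[1, 0.7424],
 [0.7424, 1]]


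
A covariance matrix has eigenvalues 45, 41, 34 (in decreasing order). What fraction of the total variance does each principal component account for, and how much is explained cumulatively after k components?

Step 1 — total variance = trace(Sigma) = Σ λ_i = 45 + 41 + 34 = 120.

Step 2 — fraction explained by component i = λ_i / Σ λ:
  PC1: 45/120 = 0.375
  PC2: 41/120 = 0.3417
  PC3: 34/120 = 0.2833

Step 3 — cumulative fraction after k components = (λ_1 + ... + λ_k) / Σ λ:
  k = 1: 45/120 = 0.375
  k = 2: (45 + 41)/120 = 86/120 = 0.7167
  k = 3: (45 + 41 + 34)/120 = 120/120 = 1

Summary (fraction, with percent):

explained: PC1 0.375 (37.5%), PC2 0.3417 (34.17%), PC3 0.2833 (28.33%);  cumulative: 0.375, 0.7167, 1


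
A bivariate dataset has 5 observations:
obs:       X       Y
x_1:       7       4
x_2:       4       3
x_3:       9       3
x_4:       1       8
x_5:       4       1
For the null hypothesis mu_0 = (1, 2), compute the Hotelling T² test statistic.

Step 1 — sample mean vector:
  mean(X) = (7 + 4 + 9 + 1 + 4) / 5 = 25/5 = 5
  mean(Y) = (4 + 3 + 3 + 8 + 1) / 5 = 19/5 = 3.8
  x̄ = (5, 3.8),  deviation x̄ - mu_0 = (5, 3.8) - (1, 2) = (4, 1.8).

Step 2 — sample covariance matrix, S[i,j] = (1/(n-1)) · Σ_k (x_{k,i} - mean_i) · (x_{k,j} - mean_j), divisor n-1 = 4:
  S[X,X] = ((2)·(2) + (-1)·(-1) + (4)·(4) + (-4)·(-4) + (-1)·(-1)) / 4 = 38/4 = 9.5
  S[X,Y] = ((2)·(0.2) + (-1)·(-0.8) + (4)·(-0.8) + (-4)·(4.2) + (-1)·(-2.8)) / 4 = -16/4 = -4
  S[Y,Y] = ((0.2)·(0.2) + (-0.8)·(-0.8) + (-0.8)·(-0.8) + (4.2)·(4.2) + (-2.8)·(-2.8)) / 4 = 26.8/4 = 6.7
  S = [[9.5, -4],
 [-4, 6.7]].

Step 3 — invert S. det(S) = 9.5·6.7 - (-4)² = 47.65.
  S^{-1} = (1/det) · [[d, -b], [-b, a]] = [[0.1406, 0.0839],
 [0.0839, 0.1994]].

Step 4 — quadratic form (x̄ - mu_0)^T · S^{-1} · (x̄ - mu_0):
  S^{-1} · (x̄ - mu_0) = (0.7135, 0.6946),
  (x̄ - mu_0)^T · [...] = (4)·(0.7135) + (1.8)·(0.6946) = 4.1045.

Step 5 — scale by n: T² = 5 · 4.1045 = 20.5226.

T² ≈ 20.5226


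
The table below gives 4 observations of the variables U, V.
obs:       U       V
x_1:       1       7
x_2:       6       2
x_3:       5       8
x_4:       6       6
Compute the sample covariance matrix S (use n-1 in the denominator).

Step 1 — column means:
  mean(U) = (1 + 6 + 5 + 6) / 4 = 18/4 = 4.5
  mean(V) = (7 + 2 + 8 + 6) / 4 = 23/4 = 5.75

Step 2 — sample covariance S[i,j] = (1/(n-1)) · Σ_k (x_{k,i} - mean_i) · (x_{k,j} - mean_j), with n-1 = 3.
  S[U,U] = ((-3.5)·(-3.5) + (1.5)·(1.5) + (0.5)·(0.5) + (1.5)·(1.5)) / 3 = 17/3 = 5.6667
  S[U,V] = ((-3.5)·(1.25) + (1.5)·(-3.75) + (0.5)·(2.25) + (1.5)·(0.25)) / 3 = -8.5/3 = -2.8333
  S[V,V] = ((1.25)·(1.25) + (-3.75)·(-3.75) + (2.25)·(2.25) + (0.25)·(0.25)) / 3 = 20.75/3 = 6.9167

S is symmetric (S[j,i] = S[i,j]). Assembling:

S = [[5.6667, -2.8333],
 [-2.8333, 6.9167]]


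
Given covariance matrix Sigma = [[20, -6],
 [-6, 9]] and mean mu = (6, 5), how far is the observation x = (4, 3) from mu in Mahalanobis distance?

Step 1 — centre the observation: (x - mu) = (-2, -2).

Step 2 — invert Sigma. det(Sigma) = 20·9 - (-6)² = 144.
  Sigma^{-1} = (1/det) · [[d, -b], [-b, a]] = [[0.0625, 0.0417],
 [0.0417, 0.1389]].

Step 3 — form the quadratic (x - mu)^T · Sigma^{-1} · (x - mu):
  Sigma^{-1} · (x - mu) = (-0.2083, -0.3611).
  (x - mu)^T · [Sigma^{-1} · (x - mu)] = (-2)·(-0.2083) + (-2)·(-0.3611) = 1.1389.

Step 4 — take square root: d = √(1.1389) ≈ 1.0672.

d(x, mu) = √(1.1389) ≈ 1.0672


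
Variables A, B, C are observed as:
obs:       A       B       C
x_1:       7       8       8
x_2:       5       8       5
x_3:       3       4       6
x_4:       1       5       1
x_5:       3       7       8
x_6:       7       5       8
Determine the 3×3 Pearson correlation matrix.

Step 1 — column means:
  mean(A) = (7 + 5 + 3 + 1 + 3 + 7) / 6 = 26/6 = 4.3333
  mean(B) = (8 + 8 + 4 + 5 + 7 + 5) / 6 = 37/6 = 6.1667
  mean(C) = (8 + 5 + 6 + 1 + 8 + 8) / 6 = 36/6 = 6

Step 2 — sample variances and covariances s[i,j] = (1/(n-1)) · Σ_k (x_{k,i} - mean_i) · (x_{k,j} - mean_j), with n-1 = 5:
  s[A,A] = ((2.6667)·(2.6667) + (0.6667)·(0.6667) + (-1.3333)·(-1.3333) + (-3.3333)·(-3.3333) + (-1.3333)·(-1.3333) + (2.6667)·(2.6667)) / 5 = 29.3333/5 = 5.8667
  s[A,B] = ((2.6667)·(1.8333) + (0.6667)·(1.8333) + (-1.3333)·(-2.1667) + (-3.3333)·(-1.1667) + (-1.3333)·(0.8333) + (2.6667)·(-1.1667)) / 5 = 8.6667/5 = 1.7333
  s[A,C] = ((2.6667)·(2) + (0.6667)·(-1) + (-1.3333)·(0) + (-3.3333)·(-5) + (-1.3333)·(2) + (2.6667)·(2)) / 5 = 24/5 = 4.8
  s[B,B] = ((1.8333)·(1.8333) + (1.8333)·(1.8333) + (-2.1667)·(-2.1667) + (-1.1667)·(-1.1667) + (0.8333)·(0.8333) + (-1.1667)·(-1.1667)) / 5 = 14.8333/5 = 2.9667
  s[B,C] = ((1.8333)·(2) + (1.8333)·(-1) + (-2.1667)·(0) + (-1.1667)·(-5) + (0.8333)·(2) + (-1.1667)·(2)) / 5 = 7/5 = 1.4
  s[C,C] = ((2)·(2) + (-1)·(-1) + (0)·(0) + (-5)·(-5) + (2)·(2) + (2)·(2)) / 5 = 38/5 = 7.6
  Sample standard deviations s_i = √(s[i,i]):
  s(A) = √(5.8667) = 2.4221
  s(B) = √(2.9667) = 1.7224
  s(C) = √(7.6) = 2.7568

Step 3 — r_{ij} = s_{ij} / (s_i · s_j):
  r[A,A] = 1 (diagonal).
  r[A,B] = 1.7333 / (2.4221 · 1.7224) = 1.7333 / 4.1719 = 0.4155
  r[A,C] = 4.8 / (2.4221 · 2.7568) = 4.8 / 6.6773 = 0.7189
  r[B,B] = 1 (diagonal).
  r[B,C] = 1.4 / (1.7224 · 2.7568) = 1.4 / 4.7483 = 0.2948
  r[C,C] = 1 (diagonal).

R is symmetric with unit diagonal. Assembling:

R = [[1, 0.4155, 0.7189],
 [0.4155, 1, 0.2948],
 [0.7189, 0.2948, 1]]


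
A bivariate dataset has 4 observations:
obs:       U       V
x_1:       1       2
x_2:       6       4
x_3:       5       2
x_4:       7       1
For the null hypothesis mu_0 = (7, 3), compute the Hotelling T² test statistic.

Step 1 — sample mean vector:
  mean(U) = (1 + 6 + 5 + 7) / 4 = 19/4 = 4.75
  mean(V) = (2 + 4 + 2 + 1) / 4 = 9/4 = 2.25
  x̄ = (4.75, 2.25),  deviation x̄ - mu_0 = (4.75, 2.25) - (7, 3) = (-2.25, -0.75).

Step 2 — sample covariance matrix, S[i,j] = (1/(n-1)) · Σ_k (x_{k,i} - mean_i) · (x_{k,j} - mean_j), divisor n-1 = 3:
  S[U,U] = ((-3.75)·(-3.75) + (1.25)·(1.25) + (0.25)·(0.25) + (2.25)·(2.25)) / 3 = 20.75/3 = 6.9167
  S[U,V] = ((-3.75)·(-0.25) + (1.25)·(1.75) + (0.25)·(-0.25) + (2.25)·(-1.25)) / 3 = 0.25/3 = 0.0833
  S[V,V] = ((-0.25)·(-0.25) + (1.75)·(1.75) + (-0.25)·(-0.25) + (-1.25)·(-1.25)) / 3 = 4.75/3 = 1.5833
  S = [[6.9167, 0.0833],
 [0.0833, 1.5833]].

Step 3 — invert S. det(S) = 6.9167·1.5833 - (0.0833)² = 10.9444.
  S^{-1} = (1/det) · [[d, -b], [-b, a]] = [[0.1447, -0.0076],
 [-0.0076, 0.632]].

Step 4 — quadratic form (x̄ - mu_0)^T · S^{-1} · (x̄ - mu_0):
  S^{-1} · (x̄ - mu_0) = (-0.3198, -0.4569),
  (x̄ - mu_0)^T · [...] = (-2.25)·(-0.3198) + (-0.75)·(-0.4569) = 1.0622.

Step 5 — scale by n: T² = 4 · 1.0622 = 4.2487.

T² ≈ 4.2487


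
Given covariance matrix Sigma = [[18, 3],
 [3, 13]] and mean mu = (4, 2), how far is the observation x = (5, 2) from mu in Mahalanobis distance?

Step 1 — centre the observation: (x - mu) = (1, 0).

Step 2 — invert Sigma. det(Sigma) = 18·13 - (3)² = 225.
  Sigma^{-1} = (1/det) · [[d, -b], [-b, a]] = [[0.0578, -0.0133],
 [-0.0133, 0.08]].

Step 3 — form the quadratic (x - mu)^T · Sigma^{-1} · (x - mu):
  Sigma^{-1} · (x - mu) = (0.0578, -0.0133).
  (x - mu)^T · [Sigma^{-1} · (x - mu)] = (1)·(0.0578) + (0)·(-0.0133) = 0.0578.

Step 4 — take square root: d = √(0.0578) ≈ 0.2404.

d(x, mu) = √(0.0578) ≈ 0.2404


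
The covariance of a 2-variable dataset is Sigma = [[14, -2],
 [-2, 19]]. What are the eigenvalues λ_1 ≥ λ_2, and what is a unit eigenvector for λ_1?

Step 1 — characteristic polynomial of 2×2 Sigma:
  det(Sigma - λI) = λ² - trace · λ + det = 0.
  trace = 14 + 19 = 33, det = 14·19 - (-2)² = 262.
Step 2 — discriminant:
  Δ = trace² - 4·det = 1089 - 1048 = 41.
Step 3 — eigenvalues:
  λ = (trace ± √Δ)/2 = (33 ± 6.4031)/2,
  λ_1 = 19.7016,  λ_2 = 13.2984.

Step 4 — unit eigenvector for λ_1: solve (Sigma - λ_1 I)v = 0. First row:
  (14 - 19.7016)·v_x + (-2)·v_y = 0, i.e. (-5.7016)·v_x + (-2)·v_y = 0,
  so v ∝ (b, λ_1 - a) = (-2, 5.7016); multiply by -1 so the first entry is positive: u = (2, -5.7016).
  ||u|| = √((2)² + (-5.7016)²) = √(36.5078) ≈ 6.0422,
  v_1 = u/||u|| ≈ (0.331, -0.9436) (||v_1|| = 1).

λ_1 = 19.7016,  λ_2 = 13.2984;  v_1 ≈ (0.331, -0.9436)


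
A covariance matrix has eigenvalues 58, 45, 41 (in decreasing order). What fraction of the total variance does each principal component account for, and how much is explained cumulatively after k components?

Step 1 — total variance = trace(Sigma) = Σ λ_i = 58 + 45 + 41 = 144.

Step 2 — fraction explained by component i = λ_i / Σ λ:
  PC1: 58/144 = 0.4028
  PC2: 45/144 = 0.3125
  PC3: 41/144 = 0.2847

Step 3 — cumulative fraction after k components = (λ_1 + ... + λ_k) / Σ λ:
  k = 1: 58/144 = 0.4028
  k = 2: (58 + 45)/144 = 103/144 = 0.7153
  k = 3: (58 + 45 + 41)/144 = 144/144 = 1

Summary (fraction, with percent):

explained: PC1 0.4028 (40.28%), PC2 0.3125 (31.25%), PC3 0.2847 (28.47%);  cumulative: 0.4028, 0.7153, 1


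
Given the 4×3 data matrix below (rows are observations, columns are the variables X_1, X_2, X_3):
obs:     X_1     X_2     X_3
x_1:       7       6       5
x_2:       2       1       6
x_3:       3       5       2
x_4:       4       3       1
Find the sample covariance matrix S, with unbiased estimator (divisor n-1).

Step 1 — column means:
  mean(X_1) = (7 + 2 + 3 + 4) / 4 = 16/4 = 4
  mean(X_2) = (6 + 1 + 5 + 3) / 4 = 15/4 = 3.75
  mean(X_3) = (5 + 6 + 2 + 1) / 4 = 14/4 = 3.5

Step 2 — sample covariance S[i,j] = (1/(n-1)) · Σ_k (x_{k,i} - mean_i) · (x_{k,j} - mean_j), with n-1 = 3.
  S[X_1,X_1] = ((3)·(3) + (-2)·(-2) + (-1)·(-1) + (0)·(0)) / 3 = 14/3 = 4.6667
  S[X_1,X_2] = ((3)·(2.25) + (-2)·(-2.75) + (-1)·(1.25) + (0)·(-0.75)) / 3 = 11/3 = 3.6667
  S[X_1,X_3] = ((3)·(1.5) + (-2)·(2.5) + (-1)·(-1.5) + (0)·(-2.5)) / 3 = 1/3 = 0.3333
  S[X_2,X_2] = ((2.25)·(2.25) + (-2.75)·(-2.75) + (1.25)·(1.25) + (-0.75)·(-0.75)) / 3 = 14.75/3 = 4.9167
  S[X_2,X_3] = ((2.25)·(1.5) + (-2.75)·(2.5) + (1.25)·(-1.5) + (-0.75)·(-2.5)) / 3 = -3.5/3 = -1.1667
  S[X_3,X_3] = ((1.5)·(1.5) + (2.5)·(2.5) + (-1.5)·(-1.5) + (-2.5)·(-2.5)) / 3 = 17/3 = 5.6667

S is symmetric (S[j,i] = S[i,j]). Assembling:

S = [[4.6667, 3.6667, 0.3333],
 [3.6667, 4.9167, -1.1667],
 [0.3333, -1.1667, 5.6667]]


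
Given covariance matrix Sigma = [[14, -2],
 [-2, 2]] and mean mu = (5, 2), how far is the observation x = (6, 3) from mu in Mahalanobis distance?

Step 1 — centre the observation: (x - mu) = (1, 1).

Step 2 — invert Sigma. det(Sigma) = 14·2 - (-2)² = 24.
  Sigma^{-1} = (1/det) · [[d, -b], [-b, a]] = [[0.0833, 0.0833],
 [0.0833, 0.5833]].

Step 3 — form the quadratic (x - mu)^T · Sigma^{-1} · (x - mu):
  Sigma^{-1} · (x - mu) = (0.1667, 0.6667).
  (x - mu)^T · [Sigma^{-1} · (x - mu)] = (1)·(0.1667) + (1)·(0.6667) = 0.8333.

Step 4 — take square root: d = √(0.8333) ≈ 0.9129.

d(x, mu) = √(0.8333) ≈ 0.9129


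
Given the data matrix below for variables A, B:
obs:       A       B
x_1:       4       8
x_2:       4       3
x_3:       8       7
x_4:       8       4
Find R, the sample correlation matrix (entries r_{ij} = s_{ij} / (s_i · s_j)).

Step 1 — column means:
  mean(A) = (4 + 4 + 8 + 8) / 4 = 24/4 = 6
  mean(B) = (8 + 3 + 7 + 4) / 4 = 22/4 = 5.5

Step 2 — sample variances and covariances s[i,j] = (1/(n-1)) · Σ_k (x_{k,i} - mean_i) · (x_{k,j} - mean_j), with n-1 = 3:
  s[A,A] = ((-2)·(-2) + (-2)·(-2) + (2)·(2) + (2)·(2)) / 3 = 16/3 = 5.3333
  s[A,B] = ((-2)·(2.5) + (-2)·(-2.5) + (2)·(1.5) + (2)·(-1.5)) / 3 = 0/3 = 0
  s[B,B] = ((2.5)·(2.5) + (-2.5)·(-2.5) + (1.5)·(1.5) + (-1.5)·(-1.5)) / 3 = 17/3 = 5.6667
  Sample standard deviations s_i = √(s[i,i]):
  s(A) = √(5.3333) = 2.3094
  s(B) = √(5.6667) = 2.3805

Step 3 — r_{ij} = s_{ij} / (s_i · s_j):
  r[A,A] = 1 (diagonal).
  r[A,B] = 0 / (2.3094 · 2.3805) = 0 / 5.4975 = 0
  r[B,B] = 1 (diagonal).

R is symmetric with unit diagonal. Assembling:

R = [[1, 0],
 [0, 1]]


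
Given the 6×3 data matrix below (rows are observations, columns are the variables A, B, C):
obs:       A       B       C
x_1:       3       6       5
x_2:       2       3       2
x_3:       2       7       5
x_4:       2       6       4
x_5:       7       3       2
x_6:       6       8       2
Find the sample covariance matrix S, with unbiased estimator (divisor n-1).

Step 1 — column means:
  mean(A) = (3 + 2 + 2 + 2 + 7 + 6) / 6 = 22/6 = 3.6667
  mean(B) = (6 + 3 + 7 + 6 + 3 + 8) / 6 = 33/6 = 5.5
  mean(C) = (5 + 2 + 5 + 4 + 2 + 2) / 6 = 20/6 = 3.3333

Step 2 — sample covariance S[i,j] = (1/(n-1)) · Σ_k (x_{k,i} - mean_i) · (x_{k,j} - mean_j), with n-1 = 5.
  S[A,A] = ((-0.6667)·(-0.6667) + (-1.6667)·(-1.6667) + (-1.6667)·(-1.6667) + (-1.6667)·(-1.6667) + (3.3333)·(3.3333) + (2.3333)·(2.3333)) / 5 = 25.3333/5 = 5.0667
  S[A,B] = ((-0.6667)·(0.5) + (-1.6667)·(-2.5) + (-1.6667)·(1.5) + (-1.6667)·(0.5) + (3.3333)·(-2.5) + (2.3333)·(2.5)) / 5 = -2/5 = -0.4
  S[A,C] = ((-0.6667)·(1.6667) + (-1.6667)·(-1.3333) + (-1.6667)·(1.6667) + (-1.6667)·(0.6667) + (3.3333)·(-1.3333) + (2.3333)·(-1.3333)) / 5 = -10.3333/5 = -2.0667
  S[B,B] = ((0.5)·(0.5) + (-2.5)·(-2.5) + (1.5)·(1.5) + (0.5)·(0.5) + (-2.5)·(-2.5) + (2.5)·(2.5)) / 5 = 21.5/5 = 4.3
  S[B,C] = ((0.5)·(1.6667) + (-2.5)·(-1.3333) + (1.5)·(1.6667) + (0.5)·(0.6667) + (-2.5)·(-1.3333) + (2.5)·(-1.3333)) / 5 = 7/5 = 1.4
  S[C,C] = ((1.6667)·(1.6667) + (-1.3333)·(-1.3333) + (1.6667)·(1.6667) + (0.6667)·(0.6667) + (-1.3333)·(-1.3333) + (-1.3333)·(-1.3333)) / 5 = 11.3333/5 = 2.2667

S is symmetric (S[j,i] = S[i,j]). Assembling:

S = [[5.0667, -0.4, -2.0667],
 [-0.4, 4.3, 1.4],
 [-2.0667, 1.4, 2.2667]]


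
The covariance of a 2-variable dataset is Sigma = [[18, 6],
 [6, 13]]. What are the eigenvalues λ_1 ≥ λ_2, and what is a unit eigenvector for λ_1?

Step 1 — characteristic polynomial of 2×2 Sigma:
  det(Sigma - λI) = λ² - trace · λ + det = 0.
  trace = 18 + 13 = 31, det = 18·13 - (6)² = 198.
Step 2 — discriminant:
  Δ = trace² - 4·det = 961 - 792 = 169.
Step 3 — eigenvalues:
  λ = (trace ± √Δ)/2 = (31 ± 13)/2,
  λ_1 = 22,  λ_2 = 9.

Step 4 — unit eigenvector for λ_1: solve (Sigma - λ_1 I)v = 0. First row:
  (18 - 22)·v_x + (6)·v_y = 0, i.e. (-4)·v_x + (6)·v_y = 0,
  so v ∝ (b, λ_1 - a) = (6, 4) = u.
  ||u|| = √((6)² + (4)²) = √(52) ≈ 7.2111,
  v_1 = u/||u|| ≈ (0.8321, 0.5547) (||v_1|| = 1).

λ_1 = 22,  λ_2 = 9;  v_1 ≈ (0.8321, 0.5547)


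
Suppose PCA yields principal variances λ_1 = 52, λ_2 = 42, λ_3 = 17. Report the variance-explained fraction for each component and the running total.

Step 1 — total variance = trace(Sigma) = Σ λ_i = 52 + 42 + 17 = 111.

Step 2 — fraction explained by component i = λ_i / Σ λ:
  PC1: 52/111 = 0.4685
  PC2: 42/111 = 0.3784
  PC3: 17/111 = 0.1532

Step 3 — cumulative fraction after k components = (λ_1 + ... + λ_k) / Σ λ:
  k = 1: 52/111 = 0.4685
  k = 2: (52 + 42)/111 = 94/111 = 0.8468
  k = 3: (52 + 42 + 17)/111 = 111/111 = 1

Summary (fraction, with percent):

explained: PC1 0.4685 (46.85%), PC2 0.3784 (37.84%), PC3 0.1532 (15.32%);  cumulative: 0.4685, 0.8468, 1


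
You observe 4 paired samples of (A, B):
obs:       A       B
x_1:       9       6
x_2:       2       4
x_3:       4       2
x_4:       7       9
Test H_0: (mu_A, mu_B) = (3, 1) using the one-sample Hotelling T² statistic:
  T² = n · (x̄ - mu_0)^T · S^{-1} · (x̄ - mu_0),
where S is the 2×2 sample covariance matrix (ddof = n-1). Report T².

Step 1 — sample mean vector:
  mean(A) = (9 + 2 + 4 + 7) / 4 = 22/4 = 5.5
  mean(B) = (6 + 4 + 2 + 9) / 4 = 21/4 = 5.25
  x̄ = (5.5, 5.25),  deviation x̄ - mu_0 = (5.5, 5.25) - (3, 1) = (2.5, 4.25).

Step 2 — sample covariance matrix, S[i,j] = (1/(n-1)) · Σ_k (x_{k,i} - mean_i) · (x_{k,j} - mean_j), divisor n-1 = 3:
  S[A,A] = ((3.5)·(3.5) + (-3.5)·(-3.5) + (-1.5)·(-1.5) + (1.5)·(1.5)) / 3 = 29/3 = 9.6667
  S[A,B] = ((3.5)·(0.75) + (-3.5)·(-1.25) + (-1.5)·(-3.25) + (1.5)·(3.75)) / 3 = 17.5/3 = 5.8333
  S[B,B] = ((0.75)·(0.75) + (-1.25)·(-1.25) + (-3.25)·(-3.25) + (3.75)·(3.75)) / 3 = 26.75/3 = 8.9167
  S = [[9.6667, 5.8333],
 [5.8333, 8.9167]].

Step 3 — invert S. det(S) = 9.6667·8.9167 - (5.8333)² = 52.1667.
  S^{-1} = (1/det) · [[d, -b], [-b, a]] = [[0.1709, -0.1118],
 [-0.1118, 0.1853]].

Step 4 — quadratic form (x̄ - mu_0)^T · S^{-1} · (x̄ - mu_0):
  S^{-1} · (x̄ - mu_0) = (-0.0479, 0.508),
  (x̄ - mu_0)^T · [...] = (2.5)·(-0.0479) + (4.25)·(0.508) = 2.0391.

Step 5 — scale by n: T² = 4 · 2.0391 = 8.1565.

T² ≈ 8.1565


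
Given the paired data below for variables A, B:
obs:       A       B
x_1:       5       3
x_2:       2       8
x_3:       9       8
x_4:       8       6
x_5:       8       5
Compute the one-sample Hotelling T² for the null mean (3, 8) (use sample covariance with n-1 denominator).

Step 1 — sample mean vector:
  mean(A) = (5 + 2 + 9 + 8 + 8) / 5 = 32/5 = 6.4
  mean(B) = (3 + 8 + 8 + 6 + 5) / 5 = 30/5 = 6
  x̄ = (6.4, 6),  deviation x̄ - mu_0 = (6.4, 6) - (3, 8) = (3.4, -2).

Step 2 — sample covariance matrix, S[i,j] = (1/(n-1)) · Σ_k (x_{k,i} - mean_i) · (x_{k,j} - mean_j), divisor n-1 = 4:
  S[A,A] = ((-1.4)·(-1.4) + (-4.4)·(-4.4) + (2.6)·(2.6) + (1.6)·(1.6) + (1.6)·(1.6)) / 4 = 33.2/4 = 8.3
  S[A,B] = ((-1.4)·(-3) + (-4.4)·(2) + (2.6)·(2) + (1.6)·(0) + (1.6)·(-1)) / 4 = -1/4 = -0.25
  S[B,B] = ((-3)·(-3) + (2)·(2) + (2)·(2) + (0)·(0) + (-1)·(-1)) / 4 = 18/4 = 4.5
  S = [[8.3, -0.25],
 [-0.25, 4.5]].

Step 3 — invert S. det(S) = 8.3·4.5 - (-0.25)² = 37.2875.
  S^{-1} = (1/det) · [[d, -b], [-b, a]] = [[0.1207, 0.0067],
 [0.0067, 0.2226]].

Step 4 — quadratic form (x̄ - mu_0)^T · S^{-1} · (x̄ - mu_0):
  S^{-1} · (x̄ - mu_0) = (0.3969, -0.4224),
  (x̄ - mu_0)^T · [...] = (3.4)·(0.3969) + (-2)·(-0.4224) = 2.1943.

Step 5 — scale by n: T² = 5 · 2.1943 = 10.9715.

T² ≈ 10.9715


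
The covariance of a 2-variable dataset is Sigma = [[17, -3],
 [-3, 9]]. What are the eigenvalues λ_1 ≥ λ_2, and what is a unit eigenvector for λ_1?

Step 1 — characteristic polynomial of 2×2 Sigma:
  det(Sigma - λI) = λ² - trace · λ + det = 0.
  trace = 17 + 9 = 26, det = 17·9 - (-3)² = 144.
Step 2 — discriminant:
  Δ = trace² - 4·det = 676 - 576 = 100.
Step 3 — eigenvalues:
  λ = (trace ± √Δ)/2 = (26 ± 10)/2,
  λ_1 = 18,  λ_2 = 8.

Step 4 — unit eigenvector for λ_1: solve (Sigma - λ_1 I)v = 0. First row:
  (17 - 18)·v_x + (-3)·v_y = 0, i.e. (-1)·v_x + (-3)·v_y = 0,
  so v ∝ (b, λ_1 - a) = (-3, 1); multiply by -1 so the first entry is positive: u = (3, -1).
  ||u|| = √((3)² + (-1)²) = √(10) ≈ 3.1623,
  v_1 = u/||u|| ≈ (0.9487, -0.3162) (||v_1|| = 1).

λ_1 = 18,  λ_2 = 8;  v_1 ≈ (0.9487, -0.3162)


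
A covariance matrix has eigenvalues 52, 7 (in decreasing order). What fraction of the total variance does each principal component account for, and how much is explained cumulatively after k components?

Step 1 — total variance = trace(Sigma) = Σ λ_i = 52 + 7 = 59.

Step 2 — fraction explained by component i = λ_i / Σ λ:
  PC1: 52/59 = 0.8814
  PC2: 7/59 = 0.1186

Step 3 — cumulative fraction after k components = (λ_1 + ... + λ_k) / Σ λ:
  k = 1: 52/59 = 0.8814
  k = 2: (52 + 7)/59 = 59/59 = 1

Summary (fraction, with percent):

explained: PC1 0.8814 (88.14%), PC2 0.1186 (11.86%);  cumulative: 0.8814, 1


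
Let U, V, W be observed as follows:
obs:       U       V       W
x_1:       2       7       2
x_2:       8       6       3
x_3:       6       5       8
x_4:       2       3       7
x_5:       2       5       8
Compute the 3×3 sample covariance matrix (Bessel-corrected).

Step 1 — column means:
  mean(U) = (2 + 8 + 6 + 2 + 2) / 5 = 20/5 = 4
  mean(V) = (7 + 6 + 5 + 3 + 5) / 5 = 26/5 = 5.2
  mean(W) = (2 + 3 + 8 + 7 + 8) / 5 = 28/5 = 5.6

Step 2 — sample covariance S[i,j] = (1/(n-1)) · Σ_k (x_{k,i} - mean_i) · (x_{k,j} - mean_j), with n-1 = 4.
  S[U,U] = ((-2)·(-2) + (4)·(4) + (2)·(2) + (-2)·(-2) + (-2)·(-2)) / 4 = 32/4 = 8
  S[U,V] = ((-2)·(1.8) + (4)·(0.8) + (2)·(-0.2) + (-2)·(-2.2) + (-2)·(-0.2)) / 4 = 4/4 = 1
  S[U,W] = ((-2)·(-3.6) + (4)·(-2.6) + (2)·(2.4) + (-2)·(1.4) + (-2)·(2.4)) / 4 = -6/4 = -1.5
  S[V,V] = ((1.8)·(1.8) + (0.8)·(0.8) + (-0.2)·(-0.2) + (-2.2)·(-2.2) + (-0.2)·(-0.2)) / 4 = 8.8/4 = 2.2
  S[V,W] = ((1.8)·(-3.6) + (0.8)·(-2.6) + (-0.2)·(2.4) + (-2.2)·(1.4) + (-0.2)·(2.4)) / 4 = -12.6/4 = -3.15
  S[W,W] = ((-3.6)·(-3.6) + (-2.6)·(-2.6) + (2.4)·(2.4) + (1.4)·(1.4) + (2.4)·(2.4)) / 4 = 33.2/4 = 8.3

S is symmetric (S[j,i] = S[i,j]). Assembling:

S = [[8, 1, -1.5],
 [1, 2.2, -3.15],
 [-1.5, -3.15, 8.3]]


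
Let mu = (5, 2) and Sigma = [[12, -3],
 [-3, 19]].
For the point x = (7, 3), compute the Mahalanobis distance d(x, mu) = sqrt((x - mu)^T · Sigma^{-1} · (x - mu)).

Step 1 — centre the observation: (x - mu) = (2, 1).

Step 2 — invert Sigma. det(Sigma) = 12·19 - (-3)² = 219.
  Sigma^{-1} = (1/det) · [[d, -b], [-b, a]] = [[0.0868, 0.0137],
 [0.0137, 0.0548]].

Step 3 — form the quadratic (x - mu)^T · Sigma^{-1} · (x - mu):
  Sigma^{-1} · (x - mu) = (0.1872, 0.0822).
  (x - mu)^T · [Sigma^{-1} · (x - mu)] = (2)·(0.1872) + (1)·(0.0822) = 0.4566.

Step 4 — take square root: d = √(0.4566) ≈ 0.6757.

d(x, mu) = √(0.4566) ≈ 0.6757


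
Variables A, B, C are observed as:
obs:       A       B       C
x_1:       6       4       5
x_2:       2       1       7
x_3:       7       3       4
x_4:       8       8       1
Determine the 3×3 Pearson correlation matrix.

Step 1 — column means:
  mean(A) = (6 + 2 + 7 + 8) / 4 = 23/4 = 5.75
  mean(B) = (4 + 1 + 3 + 8) / 4 = 16/4 = 4
  mean(C) = (5 + 7 + 4 + 1) / 4 = 17/4 = 4.25

Step 2 — sample variances and covariances s[i,j] = (1/(n-1)) · Σ_k (x_{k,i} - mean_i) · (x_{k,j} - mean_j), with n-1 = 3:
  s[A,A] = ((0.25)·(0.25) + (-3.75)·(-3.75) + (1.25)·(1.25) + (2.25)·(2.25)) / 3 = 20.75/3 = 6.9167
  s[A,B] = ((0.25)·(0) + (-3.75)·(-3) + (1.25)·(-1) + (2.25)·(4)) / 3 = 19/3 = 6.3333
  s[A,C] = ((0.25)·(0.75) + (-3.75)·(2.75) + (1.25)·(-0.25) + (2.25)·(-3.25)) / 3 = -17.75/3 = -5.9167
  s[B,B] = ((0)·(0) + (-3)·(-3) + (-1)·(-1) + (4)·(4)) / 3 = 26/3 = 8.6667
  s[B,C] = ((0)·(0.75) + (-3)·(2.75) + (-1)·(-0.25) + (4)·(-3.25)) / 3 = -21/3 = -7
  s[C,C] = ((0.75)·(0.75) + (2.75)·(2.75) + (-0.25)·(-0.25) + (-3.25)·(-3.25)) / 3 = 18.75/3 = 6.25
  Sample standard deviations s_i = √(s[i,i]):
  s(A) = √(6.9167) = 2.63
  s(B) = √(8.6667) = 2.9439
  s(C) = √(6.25) = 2.5

Step 3 — r_{ij} = s_{ij} / (s_i · s_j):
  r[A,A] = 1 (diagonal).
  r[A,B] = 6.3333 / (2.63 · 2.9439) = 6.3333 / 7.7424 = 0.818
  r[A,C] = -5.9167 / (2.63 · 2.5) = -5.9167 / 6.5749 = -0.8999
  r[B,B] = 1 (diagonal).
  r[B,C] = -7 / (2.9439 · 2.5) = -7 / 7.3598 = -0.9511
  r[C,C] = 1 (diagonal).

R is symmetric with unit diagonal. Assembling:

R = [[1, 0.818, -0.8999],
 [0.818, 1, -0.9511],
 [-0.8999, -0.9511, 1]]


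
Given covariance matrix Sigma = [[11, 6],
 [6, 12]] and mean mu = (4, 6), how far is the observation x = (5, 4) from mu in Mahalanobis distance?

Step 1 — centre the observation: (x - mu) = (1, -2).

Step 2 — invert Sigma. det(Sigma) = 11·12 - (6)² = 96.
  Sigma^{-1} = (1/det) · [[d, -b], [-b, a]] = [[0.125, -0.0625],
 [-0.0625, 0.1146]].

Step 3 — form the quadratic (x - mu)^T · Sigma^{-1} · (x - mu):
  Sigma^{-1} · (x - mu) = (0.25, -0.2917).
  (x - mu)^T · [Sigma^{-1} · (x - mu)] = (1)·(0.25) + (-2)·(-0.2917) = 0.8333.

Step 4 — take square root: d = √(0.8333) ≈ 0.9129.

d(x, mu) = √(0.8333) ≈ 0.9129


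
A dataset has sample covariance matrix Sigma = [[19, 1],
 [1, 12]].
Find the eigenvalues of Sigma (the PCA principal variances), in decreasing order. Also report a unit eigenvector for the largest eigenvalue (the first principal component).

Step 1 — characteristic polynomial of 2×2 Sigma:
  det(Sigma - λI) = λ² - trace · λ + det = 0.
  trace = 19 + 12 = 31, det = 19·12 - (1)² = 227.
Step 2 — discriminant:
  Δ = trace² - 4·det = 961 - 908 = 53.
Step 3 — eigenvalues:
  λ = (trace ± √Δ)/2 = (31 ± 7.2801)/2,
  λ_1 = 19.1401,  λ_2 = 11.8599.

Step 4 — unit eigenvector for λ_1: solve (Sigma - λ_1 I)v = 0. First row:
  (19 - 19.1401)·v_x + (1)·v_y = 0, i.e. (-0.1401)·v_x + (1)·v_y = 0,
  so v ∝ (b, λ_1 - a) = (1, 0.1401) = u.
  ||u|| = √((1)² + (0.1401)²) = √(1.0196) ≈ 1.0098,
  v_1 = u/||u|| ≈ (0.9903, 0.1387) (||v_1|| = 1).

λ_1 = 19.1401,  λ_2 = 11.8599;  v_1 ≈ (0.9903, 0.1387)


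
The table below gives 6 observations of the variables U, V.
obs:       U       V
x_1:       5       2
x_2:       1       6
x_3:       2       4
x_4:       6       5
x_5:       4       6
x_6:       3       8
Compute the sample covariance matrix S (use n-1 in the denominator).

Step 1 — column means:
  mean(U) = (5 + 1 + 2 + 6 + 4 + 3) / 6 = 21/6 = 3.5
  mean(V) = (2 + 6 + 4 + 5 + 6 + 8) / 6 = 31/6 = 5.1667

Step 2 — sample covariance S[i,j] = (1/(n-1)) · Σ_k (x_{k,i} - mean_i) · (x_{k,j} - mean_j), with n-1 = 5.
  S[U,U] = ((1.5)·(1.5) + (-2.5)·(-2.5) + (-1.5)·(-1.5) + (2.5)·(2.5) + (0.5)·(0.5) + (-0.5)·(-0.5)) / 5 = 17.5/5 = 3.5
  S[U,V] = ((1.5)·(-3.1667) + (-2.5)·(0.8333) + (-1.5)·(-1.1667) + (2.5)·(-0.1667) + (0.5)·(0.8333) + (-0.5)·(2.8333)) / 5 = -6.5/5 = -1.3
  S[V,V] = ((-3.1667)·(-3.1667) + (0.8333)·(0.8333) + (-1.1667)·(-1.1667) + (-0.1667)·(-0.1667) + (0.8333)·(0.8333) + (2.8333)·(2.8333)) / 5 = 20.8333/5 = 4.1667

S is symmetric (S[j,i] = S[i,j]). Assembling:

S = [[3.5, -1.3],
 [-1.3, 4.1667]]


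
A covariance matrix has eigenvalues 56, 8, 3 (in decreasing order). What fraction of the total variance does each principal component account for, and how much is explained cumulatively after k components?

Step 1 — total variance = trace(Sigma) = Σ λ_i = 56 + 8 + 3 = 67.

Step 2 — fraction explained by component i = λ_i / Σ λ:
  PC1: 56/67 = 0.8358
  PC2: 8/67 = 0.1194
  PC3: 3/67 = 0.0448

Step 3 — cumulative fraction after k components = (λ_1 + ... + λ_k) / Σ λ:
  k = 1: 56/67 = 0.8358
  k = 2: (56 + 8)/67 = 64/67 = 0.9552
  k = 3: (56 + 8 + 3)/67 = 67/67 = 1

Summary (fraction, with percent):

explained: PC1 0.8358 (83.58%), PC2 0.1194 (11.94%), PC3 0.0448 (4.48%);  cumulative: 0.8358, 0.9552, 1


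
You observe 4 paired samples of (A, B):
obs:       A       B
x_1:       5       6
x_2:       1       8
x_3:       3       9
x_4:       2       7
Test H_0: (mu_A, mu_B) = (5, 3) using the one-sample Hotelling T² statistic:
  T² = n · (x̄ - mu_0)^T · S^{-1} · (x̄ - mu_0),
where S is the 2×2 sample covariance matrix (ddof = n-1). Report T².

Step 1 — sample mean vector:
  mean(A) = (5 + 1 + 3 + 2) / 4 = 11/4 = 2.75
  mean(B) = (6 + 8 + 9 + 7) / 4 = 30/4 = 7.5
  x̄ = (2.75, 7.5),  deviation x̄ - mu_0 = (2.75, 7.5) - (5, 3) = (-2.25, 4.5).

Step 2 — sample covariance matrix, S[i,j] = (1/(n-1)) · Σ_k (x_{k,i} - mean_i) · (x_{k,j} - mean_j), divisor n-1 = 3:
  S[A,A] = ((2.25)·(2.25) + (-1.75)·(-1.75) + (0.25)·(0.25) + (-0.75)·(-0.75)) / 3 = 8.75/3 = 2.9167
  S[A,B] = ((2.25)·(-1.5) + (-1.75)·(0.5) + (0.25)·(1.5) + (-0.75)·(-0.5)) / 3 = -3.5/3 = -1.1667
  S[B,B] = ((-1.5)·(-1.5) + (0.5)·(0.5) + (1.5)·(1.5) + (-0.5)·(-0.5)) / 3 = 5/3 = 1.6667
  S = [[2.9167, -1.1667],
 [-1.1667, 1.6667]].

Step 3 — invert S. det(S) = 2.9167·1.6667 - (-1.1667)² = 3.5.
  S^{-1} = (1/det) · [[d, -b], [-b, a]] = [[0.4762, 0.3333],
 [0.3333, 0.8333]].

Step 4 — quadratic form (x̄ - mu_0)^T · S^{-1} · (x̄ - mu_0):
  S^{-1} · (x̄ - mu_0) = (0.4286, 3),
  (x̄ - mu_0)^T · [...] = (-2.25)·(0.4286) + (4.5)·(3) = 12.5357.

Step 5 — scale by n: T² = 4 · 12.5357 = 50.1429.

T² ≈ 50.1429
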